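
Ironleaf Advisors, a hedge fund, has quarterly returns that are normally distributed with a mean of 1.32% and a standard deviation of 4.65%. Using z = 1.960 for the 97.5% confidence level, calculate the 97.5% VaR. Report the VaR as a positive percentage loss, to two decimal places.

7.79

VaR (as % loss) = −(μ − z·σ) = −(1.32% − 1.960 × 4.65%) = −(-7.7940%) = 7.7940%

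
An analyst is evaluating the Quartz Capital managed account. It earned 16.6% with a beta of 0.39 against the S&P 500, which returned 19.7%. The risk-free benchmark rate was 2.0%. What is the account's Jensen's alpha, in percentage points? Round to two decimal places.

7.70

CAPM expected return = Rf + β(Rm − Rf) = 2.0% + 0.39 × (19.7% − 2.0%) = 2 + 0.39 × 17.70 = 8.9030%
Jensen's α = Rp − E[R] = 16.6% − 8.9030% = 7.6970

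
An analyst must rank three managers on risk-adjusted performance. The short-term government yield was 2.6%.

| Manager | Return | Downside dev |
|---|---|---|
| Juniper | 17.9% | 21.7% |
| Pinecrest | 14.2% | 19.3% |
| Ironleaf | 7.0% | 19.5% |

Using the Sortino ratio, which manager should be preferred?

Juniper: Sortino ratio = (17.9% − 2.6%) / 21.7% = 0.705
Pinecrest: Sortino ratio = (14.2% − 2.6%) / 19.3% = 0.601
Ironleaf: Sortino ratio = (7.0% − 2.6%) / 19.5% = 0.226
Highest: Juniper (0.705).

Juniper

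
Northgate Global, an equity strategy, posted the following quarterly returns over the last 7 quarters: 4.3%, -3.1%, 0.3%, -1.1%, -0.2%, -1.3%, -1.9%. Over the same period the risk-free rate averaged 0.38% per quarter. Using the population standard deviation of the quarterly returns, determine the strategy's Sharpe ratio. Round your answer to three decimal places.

r̄ = (4.3 − 3.1 + 0.3 − 1.1 − 0.2 − 1.3 − 1.9) / 7 = -0.4286%
Σ(r − r̄)² = (4.3 − (-0.4286))² + (-3.1 − (-0.4286))² + … = 33.4543
σ = √[33.4543 / 7] = 2.1861%
Sharpe = (r̄ − rf) / σ = (-0.4286 − 0.38) / 2.1861 = -0.8086 / 2.1861 = -0.3699

-0.370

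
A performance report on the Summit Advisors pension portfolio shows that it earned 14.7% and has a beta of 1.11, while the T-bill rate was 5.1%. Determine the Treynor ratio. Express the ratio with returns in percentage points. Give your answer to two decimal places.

Treynor = (Rp − Rf) / β = (14.7% − 5.1%) / 1.11 = 9.60 / 1.11 = 8.6486

8.65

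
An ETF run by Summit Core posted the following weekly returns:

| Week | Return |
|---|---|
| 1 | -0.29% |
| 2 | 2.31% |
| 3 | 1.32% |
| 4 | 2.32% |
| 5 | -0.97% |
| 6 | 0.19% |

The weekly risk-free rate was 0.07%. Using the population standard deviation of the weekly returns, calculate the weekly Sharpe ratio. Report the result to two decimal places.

μ = (-0.29 + 2.31 + 1.32 + 2.32 − 0.97 + 0.19) / 6 = 4.880 / 6 = 0.8133%
Σ(r − μ)² = (-0.29 − 0.8133)² + (2.31 − 0.8133)² + … = 9.5529
σ = √[9.5529 / 6] = 1.2618%
Sharpe = (μ − rf) / σ = (0.8133 − 0.07) / 1.2618 = 0.7433 / 1.2618 = 0.5891

0.59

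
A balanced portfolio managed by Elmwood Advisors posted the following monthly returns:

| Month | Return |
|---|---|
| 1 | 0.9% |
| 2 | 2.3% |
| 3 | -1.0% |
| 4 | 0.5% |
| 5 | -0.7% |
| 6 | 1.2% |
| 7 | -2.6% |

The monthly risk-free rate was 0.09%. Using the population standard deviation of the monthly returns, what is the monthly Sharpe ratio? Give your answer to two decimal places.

0.00

r̄ = (0.9 + 2.3 − 1 + 0.5 − 0.7 + 1.2 − 2.6) / 7 = 0.0857%
Σ(r − r̄)² = (0.9 − 0.0857)² + (2.3 − 0.0857)² + (-1 − 0.0857)² + … = 15.9886
population σ = √(15.9886 / 7) = √2.2841 = 1.5113%
Sharpe = (r̄ − rf) / σ = (0.0857 − 0.09) / 1.5113 = -0.0043 / 1.5113 = -0.0028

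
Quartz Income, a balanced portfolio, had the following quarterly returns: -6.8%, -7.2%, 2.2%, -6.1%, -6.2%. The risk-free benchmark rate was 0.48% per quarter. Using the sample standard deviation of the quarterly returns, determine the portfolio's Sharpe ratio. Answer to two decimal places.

μ = (-6.8 − 7.2 + 2.2 − 6.1 − 6.2) / 5 = -4.8200%
Sample std dev = √[62.4080 / 4] = 3.9499%
Sharpe = (μ − rf) / σ = (-4.8200 − 0.48) / 3.9499 = -5.3000 / 3.9499 = -1.3418

-1.34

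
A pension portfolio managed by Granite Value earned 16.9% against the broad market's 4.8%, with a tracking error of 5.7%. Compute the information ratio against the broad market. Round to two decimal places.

IR = (Rp − Rb) / TE = (16.9% − 4.8%) / 5.7% = 12.10% / 5.7% = 2.1228

2.12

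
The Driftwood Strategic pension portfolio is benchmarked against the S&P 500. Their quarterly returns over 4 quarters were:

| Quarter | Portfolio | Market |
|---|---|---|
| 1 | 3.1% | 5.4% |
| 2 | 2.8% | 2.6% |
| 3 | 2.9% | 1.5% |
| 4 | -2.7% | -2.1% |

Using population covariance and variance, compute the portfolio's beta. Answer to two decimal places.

0.79

r̄p = 1.5250%,  r̄m = 1.8500%
Cov = Σ(rp − r̄p)(rm − r̄m) / 4 = 5.6888
Var(rm) = Σ(rm − r̄m)² / 4 = 7.2225
β = Cov / Var = 5.6888 / 7.2225 = 0.7876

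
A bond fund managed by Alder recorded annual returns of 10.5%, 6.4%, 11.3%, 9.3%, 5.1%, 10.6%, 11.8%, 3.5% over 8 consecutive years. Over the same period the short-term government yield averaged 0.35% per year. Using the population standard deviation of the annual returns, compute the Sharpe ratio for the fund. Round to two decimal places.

r̄ = (10.5 + 6.4 + 11.3 + 9.3 + 5.1 + 10.6 + 11.8 + 3.5) / 8 = 8.5625%
Population std dev = √[68.7188 / 8] = 2.9308%
Sharpe = (r̄ − rf) / σ = (8.5625 − 0.35) / 2.9308 = 8.2125 / 2.9308 = 2.8021

2.80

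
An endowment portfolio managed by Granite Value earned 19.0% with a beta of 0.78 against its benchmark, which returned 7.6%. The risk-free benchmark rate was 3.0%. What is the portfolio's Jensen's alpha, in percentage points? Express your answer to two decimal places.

12.41

CAPM expected return = Rf + β(Rm − Rf) = 3.0% + 0.78 × (7.6% − 3.0%) = 3 + 0.78 × 4.60 = 6.5880%
Jensen's α = Rp − E[R] = 19.0% − 6.5880% = 12.4120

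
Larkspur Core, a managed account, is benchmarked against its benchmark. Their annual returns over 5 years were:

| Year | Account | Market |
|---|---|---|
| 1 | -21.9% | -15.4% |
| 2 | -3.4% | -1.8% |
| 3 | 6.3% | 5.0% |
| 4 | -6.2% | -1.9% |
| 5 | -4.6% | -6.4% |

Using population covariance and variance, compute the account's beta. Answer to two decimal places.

1.30

r̄p = -5.9600%,  r̄m = -4.1000%
Cov = Σ(rp − r̄p)(rm − r̄m) / 5 = 58.7840
Var(rm) = Σ(rm − r̄m)² / 5 = 45.1840
β = Cov / Var = 58.7840 / 45.1840 = 1.3010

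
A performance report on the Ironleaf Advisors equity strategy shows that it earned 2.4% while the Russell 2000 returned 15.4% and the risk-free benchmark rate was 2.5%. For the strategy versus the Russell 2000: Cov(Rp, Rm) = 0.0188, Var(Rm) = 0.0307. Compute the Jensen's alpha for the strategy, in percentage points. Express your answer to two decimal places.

β = Cov / Var = 0.0188 / 0.0307 = 0.6124
E[R] = Rf + β(Rm − Rf) = 2.5% + 0.6124 × (15.4% − 2.5%) = 10.4000%
α = Rp − E[R] = 2.4% − 10.4000% = -8.0000

-8.00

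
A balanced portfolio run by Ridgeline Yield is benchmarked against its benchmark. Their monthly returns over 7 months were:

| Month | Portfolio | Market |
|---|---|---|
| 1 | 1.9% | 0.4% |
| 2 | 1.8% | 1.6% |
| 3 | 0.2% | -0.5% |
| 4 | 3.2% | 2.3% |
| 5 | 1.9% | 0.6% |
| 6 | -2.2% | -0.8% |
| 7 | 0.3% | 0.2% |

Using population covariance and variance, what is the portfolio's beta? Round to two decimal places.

r̄p = 1.0143%,  r̄m = 0.5429%
Cov = Σ(rp − r̄p)(rm − r̄m) / 7 = 1.4294
Var(rm) = Σ(rm − r̄m)² / 7 = 1.0339
β = Cov / Var = 1.4294 / 1.0339 = 1.3825

1.38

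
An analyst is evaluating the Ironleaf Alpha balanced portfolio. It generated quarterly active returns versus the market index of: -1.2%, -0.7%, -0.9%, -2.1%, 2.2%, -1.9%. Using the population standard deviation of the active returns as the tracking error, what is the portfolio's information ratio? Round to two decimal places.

Mean return r̄ = -4.60 / 6 = -0.7667%
Population std dev = √[12.0733 / 6] = 1.4185%
IR = r̄ / tracking error = -0.7667 / 1.4185 = -0.5405

-0.54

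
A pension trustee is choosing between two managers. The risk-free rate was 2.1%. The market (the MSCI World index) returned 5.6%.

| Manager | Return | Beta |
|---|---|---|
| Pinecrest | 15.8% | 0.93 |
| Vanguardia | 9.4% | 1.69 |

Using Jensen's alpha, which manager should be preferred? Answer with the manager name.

Pinecrest

Pinecrest: α = 15.8% − [2.1% + 0.93 × (5.6% − 2.1%)] = 10.445
Vanguardia: α = 9.4% − [2.1% + 1.69 × (5.6% − 2.1%)] = 1.385
Highest: Pinecrest (10.445).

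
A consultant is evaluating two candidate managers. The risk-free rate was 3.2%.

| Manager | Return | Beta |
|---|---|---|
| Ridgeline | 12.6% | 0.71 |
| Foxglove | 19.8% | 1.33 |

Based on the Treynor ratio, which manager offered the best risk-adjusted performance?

Ridgeline: Treynor = (12.6% − 3.2%) / 0.71 = 13.239
Foxglove: Treynor = (19.8% − 3.2%) / 1.33 = 12.481
Highest: Ridgeline (13.239).

Ridgeline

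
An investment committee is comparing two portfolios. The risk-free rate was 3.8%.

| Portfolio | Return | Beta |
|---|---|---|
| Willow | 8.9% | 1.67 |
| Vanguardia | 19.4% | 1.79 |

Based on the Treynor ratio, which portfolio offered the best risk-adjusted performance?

Vanguardia

Willow: Treynor = (8.9% − 3.8%) / 1.67 = 3.054
Vanguardia: Treynor = (19.4% − 3.8%) / 1.79 = 8.715
Highest: Vanguardia (8.715).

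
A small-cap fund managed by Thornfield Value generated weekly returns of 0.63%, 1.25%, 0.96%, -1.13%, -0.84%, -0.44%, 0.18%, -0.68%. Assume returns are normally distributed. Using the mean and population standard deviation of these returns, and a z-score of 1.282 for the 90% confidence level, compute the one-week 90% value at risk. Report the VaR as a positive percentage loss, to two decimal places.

1.08

Mean return r̄ = -0.070 / 8 = -0.0088%
Σ(r − r̄)² = (0.63 − (-0.0088))² + (1.25 − (-0.0088))² + (0.96 − (-0.0088))² + … = 5.5513
σ = √[5.5513 / 8] = 0.8330%
VaR = −(r̄ − z·σ) = −(-0.0088 − 1.282 × 0.8330) = −(-1.0767) = 1.0767%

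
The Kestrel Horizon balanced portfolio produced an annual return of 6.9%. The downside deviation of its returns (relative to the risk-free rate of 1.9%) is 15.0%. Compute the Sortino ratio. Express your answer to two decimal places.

0.33

Sortino = (Rp − Rf) / σd = (6.9% − 1.9%) / 15.0% = 5.00% / 15.0% = 0.3333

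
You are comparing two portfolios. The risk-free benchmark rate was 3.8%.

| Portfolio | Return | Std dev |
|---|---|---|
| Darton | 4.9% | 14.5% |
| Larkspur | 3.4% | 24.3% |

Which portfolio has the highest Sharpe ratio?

Darton

Darton: Sharpe ratio = (4.9% − 3.8%) / 14.5% = 0.076
Larkspur: Sharpe ratio = (3.4% − 3.8%) / 24.3% = -0.016
Highest: Darton (0.076).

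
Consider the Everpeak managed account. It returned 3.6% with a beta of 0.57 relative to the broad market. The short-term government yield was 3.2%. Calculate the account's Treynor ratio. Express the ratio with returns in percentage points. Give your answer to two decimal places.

Treynor = (Rp − Rf) / β = (3.6% − 3.2%) / 0.57 = 0.40 / 0.57 = 0.7018

0.70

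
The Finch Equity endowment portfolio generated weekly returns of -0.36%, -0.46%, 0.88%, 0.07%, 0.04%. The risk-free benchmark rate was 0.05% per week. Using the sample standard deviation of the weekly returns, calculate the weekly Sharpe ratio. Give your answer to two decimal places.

μ = (-0.36 − 0.46 + 0.88 + 0.07 + 0.04) / 5 = 0.0340%
Σ(r − μ)² = (-0.36 − 0.0340)² + (-0.46 − 0.0340)² + (0.88 − 0.0340)² + … = 1.1163
σ = √[1.1163 / 4] = 0.5283%
Sharpe = (μ − rf) / σ = (0.0340 − 0.05) / 0.5283 = -0.0160 / 0.5283 = -0.0303

-0.03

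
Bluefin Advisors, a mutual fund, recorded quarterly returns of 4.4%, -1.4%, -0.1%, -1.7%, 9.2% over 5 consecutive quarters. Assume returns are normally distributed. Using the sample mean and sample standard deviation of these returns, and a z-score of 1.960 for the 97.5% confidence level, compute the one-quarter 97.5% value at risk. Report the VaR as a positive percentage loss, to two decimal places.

r̄ = (4.4 − 1.4 − 0.1 − 1.7 + 9.2) / 5 = 10.40 / 5 = 2.0800%
Σ(r − r̄)² = 87.2280; sample σ = √(87.2280/4) = 4.6698%
VaR = −(r̄ − z·σ) = −(2.0800 − 1.960 × 4.6698) = −(-7.0728) = 7.0728%

7.07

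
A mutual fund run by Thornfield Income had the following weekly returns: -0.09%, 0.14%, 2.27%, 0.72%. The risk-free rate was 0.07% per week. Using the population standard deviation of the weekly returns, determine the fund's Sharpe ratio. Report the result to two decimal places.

0.75

r̄ = (-0.09 + 0.14 + 2.27 + 0.72) / 4 = 0.7600%
Population std dev = √[3.3886 / 4] = 0.9204%
Sharpe = (r̄ − rf) / σ = (0.7600 − 0.07) / 0.9204 = 0.6900 / 0.9204 = 0.7497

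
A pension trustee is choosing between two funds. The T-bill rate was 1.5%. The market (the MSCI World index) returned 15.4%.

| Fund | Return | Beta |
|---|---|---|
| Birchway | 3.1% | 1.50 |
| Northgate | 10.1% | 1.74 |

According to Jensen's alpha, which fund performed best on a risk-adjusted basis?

Northgate

Birchway: α = 3.1% − [1.5% + 1.50 × (15.4% − 1.5%)] = -19.250
Northgate: α = 10.1% − [1.5% + 1.74 × (15.4% − 1.5%)] = -15.586
Highest: Northgate (-15.586).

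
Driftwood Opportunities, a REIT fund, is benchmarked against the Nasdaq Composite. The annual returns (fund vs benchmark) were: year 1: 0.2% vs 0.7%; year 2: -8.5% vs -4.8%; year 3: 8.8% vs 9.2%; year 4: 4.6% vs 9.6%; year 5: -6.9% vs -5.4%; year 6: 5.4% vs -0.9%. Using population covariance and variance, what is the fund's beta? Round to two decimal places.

0.89

r̄p = 0.6000%,  r̄m = 1.4000%
Cov = Σ(rp − r̄p)(rm − r̄m) / 6 = 32.2367
Var(rm) = Σ(rm − r̄m)² / 6 = 36.4233
β = Cov / Var = 32.2367 / 36.4233 = 0.8851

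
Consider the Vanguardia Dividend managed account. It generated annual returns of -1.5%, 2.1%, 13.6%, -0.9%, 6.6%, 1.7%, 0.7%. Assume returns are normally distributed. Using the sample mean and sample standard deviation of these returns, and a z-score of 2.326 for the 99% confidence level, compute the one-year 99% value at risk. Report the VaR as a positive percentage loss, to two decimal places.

Mean return r̄ = 22.30 / 7 = 3.1857%
Σ(r − r̄)² = (-1.5 − 3.1857)² + (2.1 − 3.1857)² + … = 168.3286
σ = √[168.3286 / 6] = 5.2967%
VaR = −(r̄ − z·σ) = −(3.1857 − 2.326 × 5.2967) = −(-9.1344) = 9.1344%

9.13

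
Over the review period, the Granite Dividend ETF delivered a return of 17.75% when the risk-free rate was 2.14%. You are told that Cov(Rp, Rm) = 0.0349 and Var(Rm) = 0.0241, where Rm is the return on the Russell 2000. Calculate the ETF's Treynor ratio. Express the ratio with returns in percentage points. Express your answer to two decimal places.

β = Cov / Var = 0.0349 / 0.0241 = 1.4481
Treynor = (Rp − Rf) / β = (17.75% − 2.14%) / 1.4481 = 15.61 / 1.4481 = 10.7796

10.78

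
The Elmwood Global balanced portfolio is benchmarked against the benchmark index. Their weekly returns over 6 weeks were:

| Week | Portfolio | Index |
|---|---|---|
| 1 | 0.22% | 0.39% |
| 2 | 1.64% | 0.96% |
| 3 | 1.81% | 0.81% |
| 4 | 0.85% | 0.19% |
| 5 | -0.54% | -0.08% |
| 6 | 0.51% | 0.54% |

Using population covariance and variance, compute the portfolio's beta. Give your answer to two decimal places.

r̄p = 0.7483%,  r̄m = 0.4683%
Cov = Σ(rp − r̄p)(rm − r̄m) / 6 = 0.2506
Var(rm) = Σ(rm − r̄m)² / 6 = 0.1246
β = Cov / Var = 0.2506 / 0.1246 = 2.0112

2.01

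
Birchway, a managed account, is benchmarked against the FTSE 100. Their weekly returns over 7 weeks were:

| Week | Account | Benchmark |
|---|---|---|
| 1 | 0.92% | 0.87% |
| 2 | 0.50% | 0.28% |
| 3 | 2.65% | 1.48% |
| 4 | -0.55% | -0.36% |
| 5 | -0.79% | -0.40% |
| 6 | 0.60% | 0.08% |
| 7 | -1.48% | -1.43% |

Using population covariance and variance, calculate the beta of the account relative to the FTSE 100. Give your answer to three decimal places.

r̄p = 0.2643%,  r̄m = 0.0743%
Cov = Σ(rp − r̄p)(rm − r̄m) / 7 = 1.0576
Var(rm) = Σ(rm − r̄m)² / 7 = 0.7611
β = Cov / Var = 1.0576 / 0.7611 = 1.3896

1.390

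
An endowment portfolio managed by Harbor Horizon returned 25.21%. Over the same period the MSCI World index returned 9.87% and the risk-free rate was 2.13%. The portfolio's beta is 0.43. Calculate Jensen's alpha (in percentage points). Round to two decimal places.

19.75

CAPM expected return = Rf + β(Rm − Rf) = 2.13% + 0.43 × (9.87% − 2.13%) = 2.13 + 0.43 × 7.74 = 5.4582%
Jensen's α = Rp − E[R] = 25.21% − 5.4582% = 19.7518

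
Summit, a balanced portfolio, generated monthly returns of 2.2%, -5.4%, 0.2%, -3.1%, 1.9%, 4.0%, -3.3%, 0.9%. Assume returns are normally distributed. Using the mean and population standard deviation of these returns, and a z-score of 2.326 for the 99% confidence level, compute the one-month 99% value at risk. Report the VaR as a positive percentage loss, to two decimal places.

7.40

Mean return r̄ = -2.60 / 8 = -0.3250%
Σ(r − r̄)² = (2.2 − (-0.3250))² + (-5.4 − (-0.3250))² + (0.2 − (-0.3250))² + … = 74.1150
population σ = √(74.1150 / 8) = √9.2644 = 3.0437%
VaR = −(r̄ − z·σ) = −(-0.3250 − 2.326 × 3.0437) = −(-7.4046) = 7.4046%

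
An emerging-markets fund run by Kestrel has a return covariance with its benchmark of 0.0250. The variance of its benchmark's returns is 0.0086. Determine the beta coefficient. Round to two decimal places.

2.91

β = Cov(Rp, Rm) / Var(Rm) = 0.0250 / 0.0086 = 2.9070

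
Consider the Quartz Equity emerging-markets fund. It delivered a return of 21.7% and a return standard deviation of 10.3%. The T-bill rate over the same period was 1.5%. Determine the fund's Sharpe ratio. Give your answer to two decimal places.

1.96

Sharpe = (Rp − Rf) / σp = (21.7% − 1.5%) / 10.3% = 20.20% / 10.3% = 1.9612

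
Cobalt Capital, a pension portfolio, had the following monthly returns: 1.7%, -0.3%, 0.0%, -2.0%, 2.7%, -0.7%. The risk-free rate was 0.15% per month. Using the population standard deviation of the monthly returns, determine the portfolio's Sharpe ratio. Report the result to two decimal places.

Mean return r̄ = 1.40 / 6 = 0.2333%
Σ(r − r̄)² = 14.4333; population σ = √(14.4333/6) = 1.5510%
Sharpe = (r̄ − rf) / σ = (0.2333 − 0.15) / 1.5510 = 0.0833 / 1.5510 = 0.0537

0.05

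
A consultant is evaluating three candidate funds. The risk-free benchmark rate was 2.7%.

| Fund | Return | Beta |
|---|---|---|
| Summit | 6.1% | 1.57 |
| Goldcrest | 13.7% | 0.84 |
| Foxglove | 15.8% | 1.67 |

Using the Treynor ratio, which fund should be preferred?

Goldcrest

Summit: Treynor = (6.1% − 2.7%) / 1.57 = 2.166
Goldcrest: Treynor = (13.7% − 2.7%) / 0.84 = 13.095
Foxglove: Treynor = (15.8% − 2.7%) / 1.67 = 7.844
Highest: Goldcrest (13.095).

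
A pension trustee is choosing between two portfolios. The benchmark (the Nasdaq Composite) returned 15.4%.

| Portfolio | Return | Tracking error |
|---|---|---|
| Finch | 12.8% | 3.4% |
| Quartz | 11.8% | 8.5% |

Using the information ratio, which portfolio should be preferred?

Quartz

Finch: IR = (12.8% − 15.4%) / 3.4% = -0.765
Quartz: IR = (11.8% − 15.4%) / 8.5% = -0.424
Highest: Quartz (-0.424).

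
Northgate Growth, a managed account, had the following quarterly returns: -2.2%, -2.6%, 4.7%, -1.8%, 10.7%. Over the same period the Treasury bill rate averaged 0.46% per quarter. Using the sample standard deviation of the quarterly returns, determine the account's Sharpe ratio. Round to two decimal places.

μ = (-2.2 − 2.6 + 4.7 − 1.8 + 10.7) / 5 = 1.7600%
Sample σ = √[Σ(r − μ)² / 4] = √[135.9320 / 4] = √33.9830 = 5.8295%
Sharpe = (μ − rf) / σ = (1.7600 − 0.46) / 5.8295 = 1.3000 / 5.8295 = 0.2230

0.22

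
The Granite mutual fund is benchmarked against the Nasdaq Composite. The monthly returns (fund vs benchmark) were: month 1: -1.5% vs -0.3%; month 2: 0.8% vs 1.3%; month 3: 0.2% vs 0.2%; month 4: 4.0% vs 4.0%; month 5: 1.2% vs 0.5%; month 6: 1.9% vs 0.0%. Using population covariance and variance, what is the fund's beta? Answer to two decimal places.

0.94

r̄p = 1.1000%,  r̄m = 0.9500%
Cov = Σ(rp − r̄p)(rm − r̄m) / 6 = 1.9767
Var(rm) = Σ(rm − r̄m)² / 6 = 2.1092
β = Cov / Var = 1.9767 / 2.1092 = 0.9372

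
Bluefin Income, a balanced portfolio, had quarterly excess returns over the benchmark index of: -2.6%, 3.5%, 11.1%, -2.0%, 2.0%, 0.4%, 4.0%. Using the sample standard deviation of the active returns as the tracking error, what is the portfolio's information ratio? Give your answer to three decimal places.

r̄ = (-2.6 + 3.5 + 11.1 − 2 + 2 + 0.4 + 4) / 7 = 2.3429%
Σ(r − r̄)² = (-2.6 − 2.3429)² + (3.5 − 2.3429)² + (11.1 − 2.3429)² + … = 127.9571
sample σ = √(127.9571 / 6) = √21.3262 = 4.6180%
IR = r̄ / tracking error = 2.3429 / 4.6180 = 0.5073

0.507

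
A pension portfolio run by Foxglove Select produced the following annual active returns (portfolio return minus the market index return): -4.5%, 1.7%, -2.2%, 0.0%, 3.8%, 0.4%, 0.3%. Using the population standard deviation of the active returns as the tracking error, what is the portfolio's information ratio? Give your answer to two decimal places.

μ = (-4.5 + 1.7 − 2.2 + 0 + 3.8 + 0.4 + 0.3) / 7 = -0.50 / 7 = -0.0714%
Σ(r − μ)² = (-4.5 − (-0.0714))² + (1.7 − (-0.0714))² + (-2.2 − (-0.0714))² + … = 42.6343
σ = √[42.6343 / 7] = 2.4679%
IR = μ / tracking error = -0.0714 / 2.4679 = -0.0289

-0.03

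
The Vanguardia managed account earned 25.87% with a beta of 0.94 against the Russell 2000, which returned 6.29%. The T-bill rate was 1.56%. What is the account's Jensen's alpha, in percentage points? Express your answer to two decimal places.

CAPM expected return = Rf + β(Rm − Rf) = 1.56% + 0.94 × (6.29% − 1.56%) = 1.56 + 0.94 × 4.73 = 6.0062%
Jensen's α = Rp − E[R] = 25.87% − 6.0062% = 19.8638

19.86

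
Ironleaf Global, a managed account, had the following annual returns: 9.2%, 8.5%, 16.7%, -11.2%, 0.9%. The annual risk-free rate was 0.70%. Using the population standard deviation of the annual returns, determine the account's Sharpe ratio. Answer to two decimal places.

μ = (9.2 + 8.5 + 16.7 − 11.2 + 0.9) / 5 = 4.8200%
Σ(r − μ)² = 445.8680; population σ = √(445.8680/5) = 9.4432%
Sharpe = (μ − rf) / σ = (4.8200 − 0.7) / 9.4432 = 4.1200 / 9.4432 = 0.4363

0.44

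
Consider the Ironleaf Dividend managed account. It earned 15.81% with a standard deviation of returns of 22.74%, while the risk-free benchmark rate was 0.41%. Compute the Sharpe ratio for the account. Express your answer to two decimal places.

0.68

Sharpe = (Rp − Rf) / σp = (15.81% − 0.41%) / 22.74% = 15.40% / 22.74% = 0.6772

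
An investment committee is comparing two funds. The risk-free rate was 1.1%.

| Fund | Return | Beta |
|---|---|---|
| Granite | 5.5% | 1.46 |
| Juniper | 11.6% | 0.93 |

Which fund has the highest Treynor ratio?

Granite: Treynor = (5.5% − 1.1%) / 1.46 = 3.014
Juniper: Treynor = (11.6% − 1.1%) / 0.93 = 11.290
Highest: Juniper (11.290).

Juniper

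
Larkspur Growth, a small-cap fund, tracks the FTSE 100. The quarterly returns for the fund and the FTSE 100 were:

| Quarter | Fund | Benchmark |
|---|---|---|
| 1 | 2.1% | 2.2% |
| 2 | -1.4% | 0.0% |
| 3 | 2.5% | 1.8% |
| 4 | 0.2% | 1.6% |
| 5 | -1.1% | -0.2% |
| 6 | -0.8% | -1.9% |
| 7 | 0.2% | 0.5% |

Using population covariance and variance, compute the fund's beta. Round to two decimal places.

r̄p = 0.2429%,  r̄m = 0.5714%
Cov = Σ(rp − r̄p)(rm − r̄m) / 7 = 1.4727
Var(rm) = Σ(rm − r̄m)² / 7 = 1.7506
β = Cov / Var = 1.4727 / 1.7506 = 0.8413

0.84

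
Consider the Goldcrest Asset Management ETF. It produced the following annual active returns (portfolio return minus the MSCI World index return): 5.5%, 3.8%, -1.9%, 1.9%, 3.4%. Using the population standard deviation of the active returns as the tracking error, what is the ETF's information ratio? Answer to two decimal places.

1.02

r̄ = (5.5 + 3.8 − 1.9 + 1.9 + 3.4) / 5 = 2.5400%
Σ(r − r̄)² = (5.5 − 2.5400)² + (3.8 − 2.5400)² + (-1.9 − 2.5400)² + … = 31.2120
σ = √[31.2120 / 5] = 2.4985%
IR = r̄ / tracking error = 2.5400 / 2.4985 = 1.0166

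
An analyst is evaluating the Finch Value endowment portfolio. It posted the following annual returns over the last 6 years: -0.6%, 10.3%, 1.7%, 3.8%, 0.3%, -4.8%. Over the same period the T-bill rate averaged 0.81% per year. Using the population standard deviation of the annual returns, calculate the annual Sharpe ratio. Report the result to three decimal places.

r̄ = (-0.6 + 10.3 + 1.7 + 3.8 + 0.3 − 4.8) / 6 = 1.7833%
Σ(r − r̄)² = (-0.6 − 1.7833)² + (10.3 − 1.7833)² + … = 127.8283
population σ = √(127.8283 / 6) = √21.3047 = 4.6157%
Sharpe = (r̄ − rf) / σ = (1.7833 − 0.81) / 4.6157 = 0.9733 / 4.6157 = 0.2109

0.211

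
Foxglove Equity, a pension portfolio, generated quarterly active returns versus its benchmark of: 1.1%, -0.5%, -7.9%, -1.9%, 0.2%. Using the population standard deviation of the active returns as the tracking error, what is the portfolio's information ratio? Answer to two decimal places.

-0.56

μ = (1.1 − 0.5 − 7.9 − 1.9 + 0.2) / 5 = -1.8000%
Σ(r − μ)² = (1.1 − (-1.8000))² + (-0.5 − (-1.8000))² + … = 51.3200
population σ = √(51.3200 / 5) = √10.2640 = 3.2037%
IR = μ / tracking error = -1.8000 / 3.2037 = -0.5619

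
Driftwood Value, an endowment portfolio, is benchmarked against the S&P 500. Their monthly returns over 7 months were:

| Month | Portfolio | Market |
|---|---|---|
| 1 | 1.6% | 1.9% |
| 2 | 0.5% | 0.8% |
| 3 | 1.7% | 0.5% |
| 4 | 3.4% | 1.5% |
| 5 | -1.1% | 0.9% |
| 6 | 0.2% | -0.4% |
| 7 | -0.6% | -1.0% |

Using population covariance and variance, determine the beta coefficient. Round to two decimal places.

r̄p = 0.8143%,  r̄m = 0.6000%
Cov = Σ(rp − r̄p)(rm − r̄m) / 7 = 0.7857
Var(rm) = Σ(rm − r̄m)² / 7 = 0.8857
β = Cov / Var = 0.7857 / 0.8857 = 0.8871

0.89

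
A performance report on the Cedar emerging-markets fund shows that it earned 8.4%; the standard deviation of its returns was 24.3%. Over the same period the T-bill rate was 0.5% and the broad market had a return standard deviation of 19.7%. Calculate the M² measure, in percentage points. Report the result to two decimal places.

Sharpe = (Rp − Rf) / σp = (8.4% − 0.5%) / 24.3% = 0.3251
M² = Rf + Sharpe × σm = 0.5% + 0.3251 × 19.7% = 6.9045%

6.90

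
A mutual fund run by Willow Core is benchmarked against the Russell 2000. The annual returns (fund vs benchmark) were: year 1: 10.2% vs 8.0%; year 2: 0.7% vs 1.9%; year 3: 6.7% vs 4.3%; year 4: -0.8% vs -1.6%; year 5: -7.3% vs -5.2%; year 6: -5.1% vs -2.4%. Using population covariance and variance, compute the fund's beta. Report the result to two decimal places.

1.36

r̄p = 0.7333%,  r̄m = 0.8333%
Cov = Σ(rp − r̄p)(rm − r̄m) / 6 = 26.5922
Var(rm) = Σ(rm − r̄m)² / 6 = 19.5489
β = Cov / Var = 26.5922 / 19.5489 = 1.3603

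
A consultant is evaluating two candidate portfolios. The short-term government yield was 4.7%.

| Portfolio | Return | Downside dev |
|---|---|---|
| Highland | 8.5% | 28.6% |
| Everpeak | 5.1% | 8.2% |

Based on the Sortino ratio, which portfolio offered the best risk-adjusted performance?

Highland

Highland: Sortino ratio = (8.5% − 4.7%) / 28.6% = 0.133
Everpeak: Sortino ratio = (5.1% − 4.7%) / 8.2% = 0.049
Highest: Highland (0.133).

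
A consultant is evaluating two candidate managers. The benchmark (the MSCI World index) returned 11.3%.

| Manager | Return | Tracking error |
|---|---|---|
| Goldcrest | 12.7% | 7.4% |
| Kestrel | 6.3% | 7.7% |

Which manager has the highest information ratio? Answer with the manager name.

Goldcrest

Goldcrest: IR = (12.7% − 11.3%) / 7.4% = 0.189
Kestrel: IR = (6.3% − 11.3%) / 7.7% = -0.649
Highest: Goldcrest (0.189).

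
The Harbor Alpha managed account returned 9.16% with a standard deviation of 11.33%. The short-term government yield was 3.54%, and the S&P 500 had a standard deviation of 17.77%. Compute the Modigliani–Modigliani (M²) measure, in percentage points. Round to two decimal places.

Sharpe = (Rp − Rf) / σp = (9.16% − 3.54%) / 11.33% = 0.4960
M² = Rf + Sharpe × σm = 3.54% + 0.4960 × 17.77% = 12.3539%

12.35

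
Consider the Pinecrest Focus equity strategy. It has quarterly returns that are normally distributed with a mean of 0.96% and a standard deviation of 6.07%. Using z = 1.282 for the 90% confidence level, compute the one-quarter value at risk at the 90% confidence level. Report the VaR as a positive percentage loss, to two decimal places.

6.82

VaR (as % loss) = −(μ − z·σ) = −(0.96% − 1.282 × 6.07%) = −(-6.82174%) = 6.82174%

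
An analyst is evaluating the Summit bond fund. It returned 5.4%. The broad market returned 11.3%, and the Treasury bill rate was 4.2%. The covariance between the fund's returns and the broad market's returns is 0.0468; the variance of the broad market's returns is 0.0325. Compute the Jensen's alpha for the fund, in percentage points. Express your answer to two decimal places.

-9.02

β = Cov / Var = 0.0468 / 0.0325 = 1.4400
E[R] = Rf + β(Rm − Rf) = 4.2% + 1.4400 × (11.3% − 4.2%) = 14.4240%
α = Rp − E[R] = 5.4% − 14.4240% = -9.0240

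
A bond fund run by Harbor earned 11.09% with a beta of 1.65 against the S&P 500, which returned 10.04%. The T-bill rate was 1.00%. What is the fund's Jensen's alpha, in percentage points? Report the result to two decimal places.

CAPM expected return = Rf + β(Rm − Rf) = 1.00% + 1.65 × (10.04% − 1.00%) = 1 + 1.65 × 9.04 = 15.9160%
Jensen's α = Rp − E[R] = 11.09% − 15.9160% = -4.8260

-4.83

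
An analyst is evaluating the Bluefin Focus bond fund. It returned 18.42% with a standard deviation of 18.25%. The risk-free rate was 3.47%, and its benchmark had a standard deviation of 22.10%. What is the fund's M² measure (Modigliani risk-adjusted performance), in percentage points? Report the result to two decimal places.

21.57

Sharpe = (Rp − Rf) / σp = (18.42% − 3.47%) / 18.25% = 0.8192
M² = Rf + Sharpe × σm = 3.47% + 0.8192 × 22.10% = 21.5743%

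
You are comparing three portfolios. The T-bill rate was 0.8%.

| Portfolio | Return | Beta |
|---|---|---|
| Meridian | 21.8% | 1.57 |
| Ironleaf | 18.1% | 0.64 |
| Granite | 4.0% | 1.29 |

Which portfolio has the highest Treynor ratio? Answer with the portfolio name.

Meridian: Treynor = (21.8% − 0.8%) / 1.57 = 13.376
Ironleaf: Treynor = (18.1% − 0.8%) / 0.64 = 27.031
Granite: Treynor = (4.0% − 0.8%) / 1.29 = 2.481
Highest: Ironleaf (27.031).

Ironleaf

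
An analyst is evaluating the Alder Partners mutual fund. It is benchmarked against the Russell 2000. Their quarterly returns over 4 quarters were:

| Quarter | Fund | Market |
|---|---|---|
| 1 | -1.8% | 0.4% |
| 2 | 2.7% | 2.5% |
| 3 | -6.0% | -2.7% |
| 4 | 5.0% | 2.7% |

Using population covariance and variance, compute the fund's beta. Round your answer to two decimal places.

r̄p = -0.0250%,  r̄m = 0.7250%
Cov = Σ(rp − r̄p)(rm − r̄m) / 4 = 8.9506
Var(rm) = Σ(rm − r̄m)² / 4 = 4.7219
β = Cov / Var = 8.9506 / 4.7219 = 1.8956

1.90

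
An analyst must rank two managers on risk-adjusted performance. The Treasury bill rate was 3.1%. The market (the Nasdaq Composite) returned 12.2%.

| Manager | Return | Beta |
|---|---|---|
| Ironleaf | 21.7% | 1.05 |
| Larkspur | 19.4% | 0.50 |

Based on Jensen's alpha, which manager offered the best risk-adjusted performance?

Ironleaf: α = 21.7% − [3.1% + 1.05 × (12.2% − 3.1%)] = 9.045
Larkspur: α = 19.4% − [3.1% + 0.50 × (12.2% − 3.1%)] = 11.750
Highest: Larkspur (11.750).

Larkspur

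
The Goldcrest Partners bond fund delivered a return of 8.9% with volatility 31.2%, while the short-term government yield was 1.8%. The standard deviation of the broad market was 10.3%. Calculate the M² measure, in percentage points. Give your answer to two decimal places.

4.14

Sharpe = (Rp − Rf) / σp = (8.9% − 1.8%) / 31.2% = 0.2276
M² = Rf + Sharpe × σm = 1.8% + 0.2276 × 10.3% = 4.1443%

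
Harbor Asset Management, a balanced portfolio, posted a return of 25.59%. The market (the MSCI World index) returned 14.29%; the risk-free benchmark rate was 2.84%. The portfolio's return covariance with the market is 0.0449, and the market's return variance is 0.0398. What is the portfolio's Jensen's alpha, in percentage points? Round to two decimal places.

β = Cov / Var = 0.0449 / 0.0398 = 1.1281
E[R] = Rf + β(Rm − Rf) = 2.84% + 1.1281 × (14.29% − 2.84%) = 15.7567%
α = Rp − E[R] = 25.59% − 15.7567% = 9.8333

9.83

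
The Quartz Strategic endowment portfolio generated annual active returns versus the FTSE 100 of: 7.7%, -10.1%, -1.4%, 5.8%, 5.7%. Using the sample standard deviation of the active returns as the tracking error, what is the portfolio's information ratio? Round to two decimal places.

μ = (7.7 − 10.1 − 1.4 + 5.8 + 5.7) / 5 = 7.70 / 5 = 1.5400%
Σ(r − μ)² = 217.5320; sample σ = √(217.5320/4) = 7.3745%
IR = μ / tracking error = 1.5400 / 7.3745 = 0.2088

0.21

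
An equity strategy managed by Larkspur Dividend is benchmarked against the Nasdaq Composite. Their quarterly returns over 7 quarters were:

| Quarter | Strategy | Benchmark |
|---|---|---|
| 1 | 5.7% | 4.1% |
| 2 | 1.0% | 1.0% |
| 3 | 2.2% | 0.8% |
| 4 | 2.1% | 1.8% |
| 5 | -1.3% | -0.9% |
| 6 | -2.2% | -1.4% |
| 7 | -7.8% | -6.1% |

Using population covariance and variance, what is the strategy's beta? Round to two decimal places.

r̄p = -0.0429%,  r̄m = -0.1000%
Cov = Σ(rp − r̄p)(rm − r̄m) / 7 = 11.6729
Var(rm) = Σ(rm − r̄m)² / 7 = 8.8000
β = Cov / Var = 11.6729 / 8.8000 = 1.3265

1.33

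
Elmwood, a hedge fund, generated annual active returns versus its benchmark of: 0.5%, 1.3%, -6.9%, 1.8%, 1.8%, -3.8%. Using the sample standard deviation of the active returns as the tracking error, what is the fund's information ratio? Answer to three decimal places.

-0.244

Mean return μ = -5.30 / 6 = -0.8833%
Sample σ = √[Σ(r − μ)² / 5] = √[65.7883 / 5] = √13.1577 = 3.6274%
IR = μ / tracking error = -0.8833 / 3.6274 = -0.2435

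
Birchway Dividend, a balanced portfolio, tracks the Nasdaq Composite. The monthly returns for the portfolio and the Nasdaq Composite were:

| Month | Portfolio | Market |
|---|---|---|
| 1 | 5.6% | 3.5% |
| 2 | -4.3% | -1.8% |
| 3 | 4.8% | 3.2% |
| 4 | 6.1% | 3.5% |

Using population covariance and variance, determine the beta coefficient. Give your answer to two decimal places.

1.89

r̄p = 3.0500%,  r̄m = 2.1000%
Cov = Σ(rp − r̄p)(rm − r̄m) / 4 = 9.6075
Var(rm) = Σ(rm − r̄m)² / 4 = 5.0850
β = Cov / Var = 9.6075 / 5.0850 = 1.8894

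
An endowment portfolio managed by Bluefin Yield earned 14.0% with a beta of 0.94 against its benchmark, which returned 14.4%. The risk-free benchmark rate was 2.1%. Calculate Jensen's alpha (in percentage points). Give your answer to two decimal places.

0.34

CAPM expected return = Rf + β(Rm − Rf) = 2.1% + 0.94 × (14.4% − 2.1%) = 2.1 + 0.94 × 12.30 = 13.6620%
Jensen's α = Rp − E[R] = 14.0% − 13.6620% = 0.3380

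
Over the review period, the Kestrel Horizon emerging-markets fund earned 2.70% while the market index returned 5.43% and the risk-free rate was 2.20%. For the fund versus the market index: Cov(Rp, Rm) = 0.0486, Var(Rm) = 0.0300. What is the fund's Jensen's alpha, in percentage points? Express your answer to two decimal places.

β = Cov / Var = 0.0486 / 0.0300 = 1.6200
E[R] = Rf + β(Rm − Rf) = 2.20% + 1.6200 × (5.43% − 2.20%) = 7.4326%
α = Rp − E[R] = 2.70% − 7.4326% = -4.7326

-4.73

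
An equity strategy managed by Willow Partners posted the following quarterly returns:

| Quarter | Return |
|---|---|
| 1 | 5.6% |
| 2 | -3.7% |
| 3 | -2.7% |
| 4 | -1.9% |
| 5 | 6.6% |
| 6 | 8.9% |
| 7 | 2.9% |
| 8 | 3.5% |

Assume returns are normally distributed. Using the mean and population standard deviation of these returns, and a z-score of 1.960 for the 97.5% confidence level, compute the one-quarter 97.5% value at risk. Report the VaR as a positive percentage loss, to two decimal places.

6.18

μ = (5.6 − 3.7 − 2.7 − 1.9 + 6.6 + 8.9 + 2.9 + 3.5) / 8 = 2.4000%
Σ(r − μ)² = (5.6 − 2.4000)² + (-3.7 − 2.4000)² + (-2.7 − 2.4000)² + … = 153.3000
population σ = √(153.3000 / 8) = √19.1625 = 4.3775%
VaR = −(μ − z·σ) = −(2.4000 − 1.960 × 4.3775) = −(-6.1799) = 6.1799%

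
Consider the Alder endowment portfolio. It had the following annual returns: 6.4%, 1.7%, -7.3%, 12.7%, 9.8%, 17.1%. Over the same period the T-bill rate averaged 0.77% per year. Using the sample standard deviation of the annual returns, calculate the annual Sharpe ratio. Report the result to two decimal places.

0.69

μ = (6.4 + 1.7 − 7.3 + 12.7 + 9.8 + 17.1) / 6 = 40.40 / 6 = 6.7333%
Σ(r − μ)² = 374.8533; sample σ = √(374.8533/5) = 8.6586%
Sharpe = (μ − rf) / σ = (6.7333 − 0.77) / 8.6586 = 5.9633 / 8.6586 = 0.6887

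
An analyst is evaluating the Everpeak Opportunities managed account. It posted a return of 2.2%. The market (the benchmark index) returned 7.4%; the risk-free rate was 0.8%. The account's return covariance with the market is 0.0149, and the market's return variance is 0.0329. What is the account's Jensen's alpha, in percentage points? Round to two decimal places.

-1.59

β = Cov / Var = 0.0149 / 0.0329 = 0.4529
E[R] = Rf + β(Rm − Rf) = 0.8% + 0.4529 × (7.4% − 0.8%) = 3.7891%
α = Rp − E[R] = 2.2% − 3.7891% = -1.5891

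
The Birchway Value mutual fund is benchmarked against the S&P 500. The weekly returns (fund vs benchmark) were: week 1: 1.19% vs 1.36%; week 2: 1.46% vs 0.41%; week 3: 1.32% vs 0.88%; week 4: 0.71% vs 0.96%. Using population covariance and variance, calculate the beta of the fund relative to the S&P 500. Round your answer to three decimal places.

r̄p = 1.1700%,  r̄m = 0.9025%
Cov = Σ(rp − r̄p)(rm − r̄m) / 4 = -0.0409
Var(rm) = Σ(rm − r̄m)² / 4 = 0.1139
β = Cov / Var = -0.0409 / 0.1139 = -0.3591

-0.359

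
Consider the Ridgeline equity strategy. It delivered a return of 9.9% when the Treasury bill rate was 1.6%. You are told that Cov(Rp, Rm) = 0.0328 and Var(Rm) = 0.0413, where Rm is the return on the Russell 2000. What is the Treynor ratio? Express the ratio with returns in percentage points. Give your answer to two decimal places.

β = Cov / Var = 0.0328 / 0.0413 = 0.7942
Treynor = (Rp − Rf) / β = (9.9% − 1.6%) / 0.7942 = 8.30 / 0.7942 = 10.4508

10.45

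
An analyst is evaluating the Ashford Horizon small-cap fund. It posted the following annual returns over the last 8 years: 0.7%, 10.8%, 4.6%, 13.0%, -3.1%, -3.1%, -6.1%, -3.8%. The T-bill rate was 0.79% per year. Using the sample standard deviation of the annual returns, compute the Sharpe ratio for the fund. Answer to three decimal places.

0.117

μ = (0.7 + 10.8 + 4.6 + 13 − 3.1 − 3.1 − 6.1 − 3.8) / 8 = 13.00 / 8 = 1.6250%
Sample σ = √[Σ(r − μ)² / 7] = √[357.0350 / 7] = √51.0050 = 7.1418%
Sharpe = (μ − rf) / σ = (1.6250 − 0.79) / 7.1418 = 0.8350 / 7.1418 = 0.1169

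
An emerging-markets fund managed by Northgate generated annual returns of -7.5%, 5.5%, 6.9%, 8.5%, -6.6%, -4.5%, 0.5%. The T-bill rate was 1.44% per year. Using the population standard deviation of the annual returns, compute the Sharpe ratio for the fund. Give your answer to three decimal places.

μ = (-7.5 + 5.5 + 6.9 + 8.5 − 6.6 − 4.5 + 0.5) / 7 = 2.80 / 7 = 0.4000%
Population σ = √[Σ(r − μ)² / 7] = √[269.3000 / 7] = √38.4714 = 6.2025%
Sharpe = (μ − rf) / σ = (0.4000 − 1.44) / 6.2025 = -1.0400 / 6.2025 = -0.1677

-0.168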